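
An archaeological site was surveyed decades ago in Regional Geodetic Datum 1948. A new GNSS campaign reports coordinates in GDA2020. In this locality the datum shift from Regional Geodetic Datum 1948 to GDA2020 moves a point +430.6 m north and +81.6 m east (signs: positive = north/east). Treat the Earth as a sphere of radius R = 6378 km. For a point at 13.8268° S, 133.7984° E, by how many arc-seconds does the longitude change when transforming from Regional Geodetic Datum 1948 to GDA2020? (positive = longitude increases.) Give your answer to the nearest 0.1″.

Δλ = 2.7″

At latitude -13.8268°, cos φ = 0.971023.
One radian of longitude at latitude φ spans R cos φ, so Δλ = ΔE / (R cos φ) = 81.6 / (6378000 × 0.971023) = 1.3176e-05 rad = 2.718″.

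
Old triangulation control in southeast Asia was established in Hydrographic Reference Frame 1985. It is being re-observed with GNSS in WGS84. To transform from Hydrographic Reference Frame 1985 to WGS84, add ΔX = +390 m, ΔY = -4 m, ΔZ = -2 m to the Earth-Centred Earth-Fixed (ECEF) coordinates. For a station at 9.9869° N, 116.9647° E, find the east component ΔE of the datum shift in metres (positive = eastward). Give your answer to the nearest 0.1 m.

The local east axis at (φ, λ) is (−sin λ, cos λ, 0), so ΔE = −sin(116.9647°)·390 + cos(116.9647°)·(-4) = -345.79 m.

ΔE = -345.8 m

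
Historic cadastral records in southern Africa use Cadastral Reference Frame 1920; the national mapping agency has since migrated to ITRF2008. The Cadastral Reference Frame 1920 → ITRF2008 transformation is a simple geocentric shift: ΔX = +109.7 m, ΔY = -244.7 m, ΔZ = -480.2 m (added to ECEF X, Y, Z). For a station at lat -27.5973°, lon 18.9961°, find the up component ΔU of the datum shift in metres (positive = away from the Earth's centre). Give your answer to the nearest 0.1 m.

The local up (radial) axis is (cos φ cos λ, cos φ sin λ, sin φ), giving ΔU = 91.924 − 70.589 + 222.455 = 243.79 m.

ΔU = 243.8 m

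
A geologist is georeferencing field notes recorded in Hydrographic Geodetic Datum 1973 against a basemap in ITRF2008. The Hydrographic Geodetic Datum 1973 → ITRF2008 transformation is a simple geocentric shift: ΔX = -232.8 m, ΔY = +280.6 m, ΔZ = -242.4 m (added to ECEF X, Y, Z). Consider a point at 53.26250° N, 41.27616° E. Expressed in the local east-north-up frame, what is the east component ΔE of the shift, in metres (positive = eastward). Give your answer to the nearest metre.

The local east axis at (φ, λ) is (−sin λ, cos λ, 0), so ΔE = −sin(41.27616°)·(-232.8) + cos(41.27616°)·280.6 = 364.46 m.

ΔE = 364 m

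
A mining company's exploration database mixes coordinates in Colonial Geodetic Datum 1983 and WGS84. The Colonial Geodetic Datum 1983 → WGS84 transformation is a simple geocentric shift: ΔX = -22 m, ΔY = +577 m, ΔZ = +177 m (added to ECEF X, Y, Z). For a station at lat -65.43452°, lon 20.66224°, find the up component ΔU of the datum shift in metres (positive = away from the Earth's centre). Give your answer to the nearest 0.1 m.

The local up (radial) axis is (cos φ cos λ, cos φ sin λ, sin φ), giving ΔU = -8.558 + 84.643 − 160.979 = -84.89 m.

ΔU = -84.9 m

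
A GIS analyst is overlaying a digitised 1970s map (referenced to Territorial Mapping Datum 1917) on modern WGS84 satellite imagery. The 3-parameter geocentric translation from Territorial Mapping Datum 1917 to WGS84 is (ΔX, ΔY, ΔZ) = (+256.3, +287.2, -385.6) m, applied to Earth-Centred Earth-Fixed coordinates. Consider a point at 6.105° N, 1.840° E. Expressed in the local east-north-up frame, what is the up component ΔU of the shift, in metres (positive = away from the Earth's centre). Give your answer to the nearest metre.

ΔU = 223 m

The local up (radial) axis is (cos φ cos λ, cos φ sin λ, sin φ), giving ΔU = 254.715 + 9.169 − 41.009 = 222.88 m.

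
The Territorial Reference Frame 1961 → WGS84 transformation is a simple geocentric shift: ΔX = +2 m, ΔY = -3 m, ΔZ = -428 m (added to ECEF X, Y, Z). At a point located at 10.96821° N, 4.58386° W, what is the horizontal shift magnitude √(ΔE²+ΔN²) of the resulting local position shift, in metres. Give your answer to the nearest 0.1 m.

420.6 m

At φ = 10.96821°, λ = -4.58386°: sin φ = 0.190264, cos φ = 0.981733, sin λ = -0.079918, cos λ = 0.996801.
ΔE = −sin λ·ΔX + cos λ·ΔY = −(-0.079918)·(2) + (0.996801)·(-3) = -2.83 m.
ΔN = −sin φ cos λ·ΔX − sin φ sin λ·ΔY + cos φ·ΔZ = −(0.190264)(0.996801)(2) − (0.190264)(-0.079918)(-3) + (0.981733)(-428) = -420.61 m.
Horizontal magnitude = √(ΔE² + ΔN²) = √((-2.83)² + (-420.61)²) = 420.62 m.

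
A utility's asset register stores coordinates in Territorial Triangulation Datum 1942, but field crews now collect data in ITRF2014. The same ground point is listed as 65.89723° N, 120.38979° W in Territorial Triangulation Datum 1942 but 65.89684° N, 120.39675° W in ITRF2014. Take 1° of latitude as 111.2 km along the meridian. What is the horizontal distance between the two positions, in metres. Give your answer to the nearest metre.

Δφ = 65.89684° − 65.89723° = -0.00039°; Δλ = -120.39675° − -120.38979° = -0.00696°.
ΔN = Δφ × 111200 = -43.4 m; ΔE = Δλ × 111200 × cos(65.89723°) = -0.00696 × 111200 × 0.408375 = -316.1 m.
Distance = √(ΔE² + ΔN²) = √((-316.1)² + (-43.4)²) = 319.0 m.

319 m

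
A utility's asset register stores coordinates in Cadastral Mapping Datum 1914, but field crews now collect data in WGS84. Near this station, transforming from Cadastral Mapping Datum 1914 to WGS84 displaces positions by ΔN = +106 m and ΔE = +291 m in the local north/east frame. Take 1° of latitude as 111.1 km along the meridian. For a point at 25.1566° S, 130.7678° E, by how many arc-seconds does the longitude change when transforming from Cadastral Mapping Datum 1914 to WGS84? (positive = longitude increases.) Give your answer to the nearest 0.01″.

At latitude -25.1566°, cos φ = 0.905149.
1° of longitude at this latitude = 111.1 × cos φ = 100.56 km, so Δλ = 291.0 / 100562.1 = 0.0028937° = 10.417″.

Δλ = 10.42″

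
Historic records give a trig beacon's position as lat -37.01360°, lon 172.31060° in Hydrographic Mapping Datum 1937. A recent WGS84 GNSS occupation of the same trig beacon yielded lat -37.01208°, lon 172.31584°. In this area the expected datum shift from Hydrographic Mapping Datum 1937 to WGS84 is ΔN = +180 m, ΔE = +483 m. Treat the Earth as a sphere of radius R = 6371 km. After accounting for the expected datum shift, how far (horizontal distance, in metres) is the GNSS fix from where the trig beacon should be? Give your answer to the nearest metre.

21 m

Observed coordinate differences: Δφ = +0.00152°, Δλ = +0.00524°.
Converting to metres (1° lat = 111195 m, cos φ = 0.798493): observed ΔN = 169.0 m, observed ΔE = 465.3 m.
Subtracting the expected shift leaves a residual of 169.0 − (180) = -11.0 m north and 465.3 − (483) = -17.7 m east.
Residual distance = √((-11.0)² + (-17.7)²) = 20.9 m.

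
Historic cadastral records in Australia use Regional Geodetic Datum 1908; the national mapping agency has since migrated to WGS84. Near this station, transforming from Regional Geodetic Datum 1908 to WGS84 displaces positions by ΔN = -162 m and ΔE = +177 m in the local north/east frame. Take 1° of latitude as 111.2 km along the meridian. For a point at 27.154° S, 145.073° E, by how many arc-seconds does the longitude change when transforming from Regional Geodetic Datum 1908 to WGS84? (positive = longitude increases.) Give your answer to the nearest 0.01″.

At latitude -27.154°, cos φ = 0.889783.
1° of longitude at this latitude = 111.2 × cos φ = 98.94 km, so Δλ = 177.0 / 98943.9 = 0.0017889° = 6.440″.

Δλ = 6.44″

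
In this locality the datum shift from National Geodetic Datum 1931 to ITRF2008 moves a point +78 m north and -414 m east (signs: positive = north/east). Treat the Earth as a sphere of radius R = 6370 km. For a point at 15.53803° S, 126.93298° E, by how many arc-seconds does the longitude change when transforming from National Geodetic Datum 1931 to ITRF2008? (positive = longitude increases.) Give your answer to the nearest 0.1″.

At latitude -15.53803°, cos φ = 0.963453.
One radian of longitude at latitude φ spans R cos φ, so Δλ = ΔE / (R cos φ) = -414.0 / (6370000 × 0.963453) = -6.7458e-05 rad = -13.914″.

Δλ = -13.9″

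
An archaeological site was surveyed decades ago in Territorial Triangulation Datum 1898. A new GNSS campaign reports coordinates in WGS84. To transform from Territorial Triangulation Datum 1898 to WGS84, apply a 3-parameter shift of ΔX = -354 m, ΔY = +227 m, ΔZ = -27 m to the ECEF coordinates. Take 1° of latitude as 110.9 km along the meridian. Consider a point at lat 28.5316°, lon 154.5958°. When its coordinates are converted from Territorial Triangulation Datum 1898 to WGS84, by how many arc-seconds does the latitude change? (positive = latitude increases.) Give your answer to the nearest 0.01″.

sin φ = 0.477643, cos φ = 0.878554, sin λ = 0.429001, cos λ = -0.903304.
North component: ΔN = −sin φ cos λ·ΔX − sin φ sin λ·ΔY + cos φ·ΔZ = −(0.477643)(-0.903304)(-354) − (0.477643)(0.429001)(227) + (0.878554)(-27) = -222.97 m.
1° of latitude spans 110900 m, so Δφ = -222.97 / 110900 × 3600 = -7.238″.

Δφ = -7.24″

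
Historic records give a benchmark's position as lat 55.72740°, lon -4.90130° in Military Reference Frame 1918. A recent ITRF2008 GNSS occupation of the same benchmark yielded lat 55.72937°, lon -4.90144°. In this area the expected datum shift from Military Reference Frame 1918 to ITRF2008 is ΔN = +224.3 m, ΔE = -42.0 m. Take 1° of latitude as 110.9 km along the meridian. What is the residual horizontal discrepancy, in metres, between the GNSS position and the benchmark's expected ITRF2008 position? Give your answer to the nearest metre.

Observed coordinate differences: Δφ = +0.00197°, Δλ = -0.00014°.
Converting to metres (1° lat = 110900 m, cos φ = 0.563131): observed ΔN = 218.5 m, observed ΔE = -8.7 m.
Subtracting the expected shift leaves a residual of 218.5 − (224.3) = -5.8 m north and -8.7 − (-42.0) = 33.3 m east.
Residual distance = √((-5.8)² + 33.3²) = 33.8 m.

34 m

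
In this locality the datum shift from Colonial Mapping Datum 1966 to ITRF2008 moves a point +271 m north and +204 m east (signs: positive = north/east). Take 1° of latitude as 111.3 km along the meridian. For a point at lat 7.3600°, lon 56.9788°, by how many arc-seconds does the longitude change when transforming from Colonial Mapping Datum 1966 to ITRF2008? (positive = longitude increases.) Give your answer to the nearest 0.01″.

Δλ = 6.65″

At latitude 7.3600°, cos φ = 0.991761.
1° of longitude at this latitude = 111.3 × cos φ = 110.38 km, so Δλ = 204.0 / 110383.0 = 0.0018481° = 6.653″.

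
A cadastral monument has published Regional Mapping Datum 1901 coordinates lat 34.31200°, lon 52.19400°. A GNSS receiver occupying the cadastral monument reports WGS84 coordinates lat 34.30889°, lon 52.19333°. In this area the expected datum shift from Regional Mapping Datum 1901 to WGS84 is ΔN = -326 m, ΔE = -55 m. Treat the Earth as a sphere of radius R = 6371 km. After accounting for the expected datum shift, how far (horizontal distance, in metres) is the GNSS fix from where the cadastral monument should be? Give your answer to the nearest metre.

Observed coordinate differences: Δφ = -0.00311°, Δλ = -0.00067°.
Converting to metres (1° lat = 111195 m, cos φ = 0.825980): observed ΔN = -345.8 m, observed ΔE = -61.5 m.
Subtracting the expected shift leaves a residual of -345.8 − (-326) = -19.8 m north and -61.5 − (-55) = -6.5 m east.
Residual distance = √((-19.8)² + (-6.5)²) = 20.9 m.

21 m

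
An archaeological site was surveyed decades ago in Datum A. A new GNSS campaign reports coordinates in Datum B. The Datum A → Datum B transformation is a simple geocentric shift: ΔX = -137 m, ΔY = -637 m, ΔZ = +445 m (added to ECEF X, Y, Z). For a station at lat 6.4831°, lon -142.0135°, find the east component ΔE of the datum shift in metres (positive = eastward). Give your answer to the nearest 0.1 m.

The local east axis at (φ, λ) is (−sin λ, cos λ, 0), so ΔE = −sin(-142.0135°)·(-137) + cos(-142.0135°)·(-637) = 417.74 m.

ΔE = 417.7 m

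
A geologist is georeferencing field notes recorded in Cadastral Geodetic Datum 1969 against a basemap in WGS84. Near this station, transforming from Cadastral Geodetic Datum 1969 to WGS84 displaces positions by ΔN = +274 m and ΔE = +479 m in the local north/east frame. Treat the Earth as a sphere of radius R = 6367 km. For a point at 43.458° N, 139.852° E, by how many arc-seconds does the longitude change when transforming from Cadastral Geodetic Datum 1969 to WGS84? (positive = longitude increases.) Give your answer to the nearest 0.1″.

Δλ = 21.4″

At latitude 43.458°, cos φ = 0.725879.
One radian of longitude at latitude φ spans R cos φ, so Δλ = ΔE / (R cos φ) = 479.0 / (6367000 × 0.725879) = 1.0364e-04 rad = 21.378″.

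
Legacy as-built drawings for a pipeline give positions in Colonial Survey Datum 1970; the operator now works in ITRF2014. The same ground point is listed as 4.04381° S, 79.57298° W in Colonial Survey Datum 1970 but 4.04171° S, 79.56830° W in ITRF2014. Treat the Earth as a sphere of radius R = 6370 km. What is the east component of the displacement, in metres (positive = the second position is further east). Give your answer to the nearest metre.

Δφ = -4.04171° − -4.04381° = +0.00210°; Δλ = -79.56830° − -79.57298° = +0.00468°.
1° along a meridian = πR/180 = 111177 m.
ΔN = Δφ × 111177 = 233.5 m; ΔE = Δλ × 111177 × cos(-4.04381°) = +0.00468 × 111177 × 0.997510 = 519.0 m.

ΔE = 519 m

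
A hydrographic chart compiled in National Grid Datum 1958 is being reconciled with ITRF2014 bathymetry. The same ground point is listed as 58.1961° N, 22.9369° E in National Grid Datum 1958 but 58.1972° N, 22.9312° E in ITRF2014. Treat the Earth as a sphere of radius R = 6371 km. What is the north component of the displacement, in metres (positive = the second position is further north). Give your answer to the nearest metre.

ΔN = 122 m

Δφ = 58.1972° − 58.1961° = +0.0011°; Δλ = 22.9312° − 22.9369° = -0.0057°.
1° along a meridian = πR/180 = 111195 m.
ΔN = Δφ × 111195 = 122.3 m; ΔE = Δλ × 111195 × cos(58.1961°) = -0.0057 × 111195 × 0.527014 = -334.0 m.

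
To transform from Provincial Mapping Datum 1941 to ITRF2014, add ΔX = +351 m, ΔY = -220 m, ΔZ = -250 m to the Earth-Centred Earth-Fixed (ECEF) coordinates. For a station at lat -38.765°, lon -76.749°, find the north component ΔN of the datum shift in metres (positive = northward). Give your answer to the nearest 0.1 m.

ΔN = -10.5 m

The local north axis is (−sin φ cos λ, −sin φ sin λ, cos φ), giving ΔN = 50.375 + 134.081 − 194.930 = -10.47 m.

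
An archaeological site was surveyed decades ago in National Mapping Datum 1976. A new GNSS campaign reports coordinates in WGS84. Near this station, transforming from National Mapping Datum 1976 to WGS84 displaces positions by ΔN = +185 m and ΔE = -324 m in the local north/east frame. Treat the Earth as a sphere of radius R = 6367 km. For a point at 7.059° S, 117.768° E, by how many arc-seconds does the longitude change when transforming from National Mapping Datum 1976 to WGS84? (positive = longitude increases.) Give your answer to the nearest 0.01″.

At latitude -7.059°, cos φ = 0.992420.
One radian of longitude at latitude φ spans R cos φ, so Δλ = ΔE / (R cos φ) = -324.0 / (6367000 × 0.992420) = -5.1276e-05 rad = -10.576″.

Δλ = -10.58″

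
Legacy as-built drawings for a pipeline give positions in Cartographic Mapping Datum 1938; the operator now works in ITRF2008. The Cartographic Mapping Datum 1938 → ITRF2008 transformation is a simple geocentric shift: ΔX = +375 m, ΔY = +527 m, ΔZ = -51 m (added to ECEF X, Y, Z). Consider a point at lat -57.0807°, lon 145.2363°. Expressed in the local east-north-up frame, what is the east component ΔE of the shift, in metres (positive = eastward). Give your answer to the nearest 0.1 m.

ΔE = -646.8 m

The local east axis at (φ, λ) is (−sin λ, cos λ, 0), so ΔE = −sin(145.2363°)·375 + cos(145.2363°)·527 = -646.76 m.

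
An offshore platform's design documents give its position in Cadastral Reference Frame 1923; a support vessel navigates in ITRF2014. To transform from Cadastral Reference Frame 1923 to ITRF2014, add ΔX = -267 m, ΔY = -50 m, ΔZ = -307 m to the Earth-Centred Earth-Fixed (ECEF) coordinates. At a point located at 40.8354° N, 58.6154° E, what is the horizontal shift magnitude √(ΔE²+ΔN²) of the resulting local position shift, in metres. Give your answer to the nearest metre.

At φ = 40.8354°, λ = 58.6154°: sin φ = 0.653888, cos φ = 0.756591, sin λ = 0.853691, cos λ = 0.520780.
ΔE = −sin λ·ΔX + cos λ·ΔY = −(0.853691)·(-267) + (0.520780)·(-50) = 201.90 m.
ΔN = −sin φ cos λ·ΔX − sin φ sin λ·ΔY + cos φ·ΔZ = −(0.653888)(0.520780)(-267) − (0.653888)(0.853691)(-50) + (0.756591)(-307) = -113.44 m.
Horizontal magnitude = √(ΔE² + ΔN²) = √(201.90² + (-113.44)²) = 231.58 m.

232 m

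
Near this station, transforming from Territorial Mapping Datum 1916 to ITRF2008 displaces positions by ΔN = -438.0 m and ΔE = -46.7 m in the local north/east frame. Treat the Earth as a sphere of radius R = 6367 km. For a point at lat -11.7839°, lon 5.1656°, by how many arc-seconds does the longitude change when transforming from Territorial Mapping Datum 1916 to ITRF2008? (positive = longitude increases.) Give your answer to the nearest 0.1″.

At latitude -11.7839°, cos φ = 0.978925.
One radian of longitude at latitude φ spans R cos φ, so Δλ = ΔE / (R cos φ) = -46.7 / (6367000 × 0.978925) = -7.4926e-06 rad = -1.545″.

Δλ = -1.5″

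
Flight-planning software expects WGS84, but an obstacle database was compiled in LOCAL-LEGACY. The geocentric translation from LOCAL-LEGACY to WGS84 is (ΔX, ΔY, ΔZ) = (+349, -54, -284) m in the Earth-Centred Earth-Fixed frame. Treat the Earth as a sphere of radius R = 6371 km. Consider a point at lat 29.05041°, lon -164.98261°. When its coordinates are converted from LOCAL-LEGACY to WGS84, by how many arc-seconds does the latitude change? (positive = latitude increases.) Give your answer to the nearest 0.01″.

Δφ = -2.96″

sin φ = 0.485579, cos φ = 0.874193, sin λ = -0.259112, cos λ = -0.965847.
North component: ΔN = −sin φ cos λ·ΔX − sin φ sin λ·ΔY + cos φ·ΔZ = −(0.485579)(-0.965847)(349) − (0.485579)(-0.259112)(-54) + (0.874193)(-284) = -91.39 m.
1° of latitude spans πR/180 = 111195 m, so Δφ = -91.39 / 111195 × 3600 = -2.959″.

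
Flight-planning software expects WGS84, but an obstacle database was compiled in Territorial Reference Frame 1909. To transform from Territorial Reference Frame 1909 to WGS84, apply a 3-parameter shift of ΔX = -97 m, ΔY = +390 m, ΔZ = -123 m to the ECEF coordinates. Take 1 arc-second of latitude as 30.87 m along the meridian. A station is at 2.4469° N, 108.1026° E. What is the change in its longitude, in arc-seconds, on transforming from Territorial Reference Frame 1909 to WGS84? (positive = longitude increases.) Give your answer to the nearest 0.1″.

sin φ = 0.042693, cos φ = 0.999088, sin λ = 0.950502, cos λ = -0.310720.
East component: ΔE = −sin λ·ΔX + cos λ·ΔY = −(0.950502)(-97) + (-0.310720)(390) = -28.98 m.
1° of latitude spans 3600 × 30.87 = 111132 m; at latitude φ, 1° of longitude spans that × cos φ = 111030.7 m, so Δλ = -28.98 / 111030.7 × 3600 = -0.940″.

Δλ = -0.9″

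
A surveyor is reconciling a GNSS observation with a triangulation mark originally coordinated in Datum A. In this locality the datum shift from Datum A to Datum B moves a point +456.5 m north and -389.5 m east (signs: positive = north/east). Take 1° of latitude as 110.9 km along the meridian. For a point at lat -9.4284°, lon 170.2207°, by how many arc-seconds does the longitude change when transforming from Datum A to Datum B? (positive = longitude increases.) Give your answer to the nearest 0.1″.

Δλ = -12.8″

At latitude -9.4284°, cos φ = 0.986491.
1° of longitude at this latitude = 110.9 × cos φ = 109.40 km, so Δλ = -389.5 / 109401.9 = -0.0035603° = -12.817″.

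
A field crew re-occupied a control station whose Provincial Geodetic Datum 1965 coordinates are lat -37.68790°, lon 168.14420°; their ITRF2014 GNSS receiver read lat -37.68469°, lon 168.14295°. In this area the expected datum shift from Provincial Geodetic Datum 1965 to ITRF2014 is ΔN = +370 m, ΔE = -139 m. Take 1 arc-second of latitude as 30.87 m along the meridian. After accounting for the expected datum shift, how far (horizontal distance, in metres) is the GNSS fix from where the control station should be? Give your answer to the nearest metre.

Observed coordinate differences: Δφ = +0.00321°, Δλ = -0.00125°.
Converting to metres (1° lat = 111132 m, cos φ = 0.791353): observed ΔN = 356.7 m, observed ΔE = -109.9 m.
Subtracting the expected shift leaves a residual of 356.7 − (370) = -13.3 m north and -109.9 − (-139) = 29.1 m east.
Residual distance = √((-13.3)² + 29.1²) = 32.0 m.

32 m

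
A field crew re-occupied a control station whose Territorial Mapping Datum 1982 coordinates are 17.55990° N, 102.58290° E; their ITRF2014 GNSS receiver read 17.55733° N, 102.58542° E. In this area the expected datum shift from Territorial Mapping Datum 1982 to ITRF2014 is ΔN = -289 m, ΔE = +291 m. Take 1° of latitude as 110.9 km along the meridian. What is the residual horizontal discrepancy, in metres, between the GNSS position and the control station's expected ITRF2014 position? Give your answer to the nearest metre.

25 m

Observed coordinate differences: Δφ = -0.00257°, Δλ = +0.00252°.
Converting to metres (1° lat = 110900 m, cos φ = 0.953402): observed ΔN = -285.0 m, observed ΔE = 266.4 m.
Subtracting the expected shift leaves a residual of -285.0 − (-289) = 4.0 m north and 266.4 − (291) = -24.6 m east.
Residual distance = √(4.0² + (-24.6)²) = 24.9 m.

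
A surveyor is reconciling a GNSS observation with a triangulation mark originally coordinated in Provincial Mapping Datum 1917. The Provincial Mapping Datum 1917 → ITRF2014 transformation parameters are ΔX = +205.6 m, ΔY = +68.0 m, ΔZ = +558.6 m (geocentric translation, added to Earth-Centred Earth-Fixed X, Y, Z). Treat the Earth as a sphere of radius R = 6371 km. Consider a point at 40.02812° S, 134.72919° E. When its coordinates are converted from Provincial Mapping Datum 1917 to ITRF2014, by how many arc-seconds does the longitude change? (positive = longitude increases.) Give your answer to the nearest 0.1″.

Δλ = -8.2″

sin φ = -0.643163, cos φ = 0.765729, sin λ = 0.710441, cos λ = -0.703757.
East component: ΔE = −sin λ·ΔX + cos λ·ΔY = −(0.710441)(205.6) + (-0.703757)(68.0) = -193.92 m.
1° of latitude spans πR/180 = 111195 m; at latitude φ, 1° of longitude spans that × cos φ = 85145.2 m, so Δλ = -193.92 / 85145.2 × 3600 = -8.199″.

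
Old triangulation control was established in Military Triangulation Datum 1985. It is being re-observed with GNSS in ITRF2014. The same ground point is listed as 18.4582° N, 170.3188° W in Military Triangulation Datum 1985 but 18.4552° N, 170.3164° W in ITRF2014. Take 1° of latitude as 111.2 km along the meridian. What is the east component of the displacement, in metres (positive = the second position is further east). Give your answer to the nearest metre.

ΔE = 253 m

Δφ = 18.4552° − 18.4582° = -0.0030°; Δλ = -170.3164° − -170.3188° = +0.0024°.
ΔN = Δφ × 111200 = -333.6 m; ΔE = Δλ × 111200 × cos(18.4582°) = +0.0024 × 111200 × 0.948555 = 253.2 m.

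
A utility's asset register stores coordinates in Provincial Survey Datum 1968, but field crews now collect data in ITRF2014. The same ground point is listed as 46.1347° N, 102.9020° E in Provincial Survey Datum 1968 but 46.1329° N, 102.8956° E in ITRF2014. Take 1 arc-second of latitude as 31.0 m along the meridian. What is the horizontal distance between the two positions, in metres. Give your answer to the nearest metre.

Δφ = 46.1329° − 46.1347° = -0.0018°; Δλ = 102.8956° − 102.9020° = -0.0064°.
1° of latitude = 3600 × 31.00 = 111600 m.
ΔN = Δφ × 111600 = -200.9 m; ΔE = Δλ × 111600 × cos(46.1347°) = -0.0064 × 111600 × 0.692965 = -494.9 m.
Distance = √(ΔE² + ΔN²) = √((-494.9)² + (-200.9)²) = 534.2 m.

534 m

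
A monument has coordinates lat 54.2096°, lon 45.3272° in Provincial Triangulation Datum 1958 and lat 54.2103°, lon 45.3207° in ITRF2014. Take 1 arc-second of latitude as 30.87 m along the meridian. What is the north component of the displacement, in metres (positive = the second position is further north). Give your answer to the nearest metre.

Δφ = 54.2103° − 54.2096° = +0.0007°; Δλ = 45.3207° − 45.3272° = -0.0065°.
1° of latitude = 3600 × 30.87 = 111132 m.
ΔN = Δφ × 111132 = 77.8 m; ΔE = Δλ × 111132 × cos(54.2096°) = -0.0065 × 111132 × 0.584822 = -422.5 m.

ΔN = 78 m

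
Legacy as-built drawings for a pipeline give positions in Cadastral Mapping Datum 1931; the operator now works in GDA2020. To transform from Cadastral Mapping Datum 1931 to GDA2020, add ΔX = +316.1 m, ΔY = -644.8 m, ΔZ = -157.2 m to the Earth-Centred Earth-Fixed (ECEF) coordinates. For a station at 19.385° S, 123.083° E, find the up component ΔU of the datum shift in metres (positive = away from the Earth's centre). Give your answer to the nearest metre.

ΔU = -620 m

The local up (radial) axis is (cos φ cos λ, cos φ sin λ, sin φ), giving ΔU = -162.763 − 509.638 + 52.177 = -620.22 m.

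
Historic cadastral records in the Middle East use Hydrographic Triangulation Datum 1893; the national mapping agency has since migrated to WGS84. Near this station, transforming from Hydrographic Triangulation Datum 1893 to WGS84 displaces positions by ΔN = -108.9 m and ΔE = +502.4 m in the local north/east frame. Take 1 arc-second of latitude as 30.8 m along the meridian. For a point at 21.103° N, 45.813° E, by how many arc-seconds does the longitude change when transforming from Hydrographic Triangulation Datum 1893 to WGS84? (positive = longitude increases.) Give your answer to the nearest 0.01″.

Δλ = 17.48″

At latitude 21.103°, cos φ = 0.932935.
1″ of longitude at this latitude = 30.80 × cos φ = 28.7344 m, so Δλ = 502.4 / 28.7344 = 17.484″.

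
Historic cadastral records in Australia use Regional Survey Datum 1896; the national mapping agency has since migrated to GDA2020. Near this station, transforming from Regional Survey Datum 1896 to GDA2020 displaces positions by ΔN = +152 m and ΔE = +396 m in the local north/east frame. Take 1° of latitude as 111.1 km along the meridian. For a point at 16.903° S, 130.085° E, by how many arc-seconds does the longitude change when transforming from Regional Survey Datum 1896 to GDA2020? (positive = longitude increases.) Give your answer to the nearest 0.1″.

Δλ = 13.4″

At latitude -16.903°, cos φ = 0.956798.
1° of longitude at this latitude = 111.1 × cos φ = 106.30 km, so Δλ = 396.0 / 106300.3 = 0.0037253° = 13.411″.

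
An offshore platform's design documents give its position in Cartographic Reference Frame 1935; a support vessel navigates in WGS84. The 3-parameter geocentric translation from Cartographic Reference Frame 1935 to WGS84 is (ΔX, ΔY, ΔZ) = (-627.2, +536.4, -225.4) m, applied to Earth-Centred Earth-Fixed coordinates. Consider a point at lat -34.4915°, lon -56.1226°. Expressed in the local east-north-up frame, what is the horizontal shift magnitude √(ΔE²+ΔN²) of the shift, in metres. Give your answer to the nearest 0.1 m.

673.5 m

At φ = -34.4915°, λ = -56.1226°: sin φ = -0.566284, cos φ = 0.824210, sin λ = -0.830232, cos λ = 0.557418.
ΔE = −sin λ·ΔX + cos λ·ΔY = −(-0.830232)·(-627.2) + (0.557418)·(536.4) = -221.72 m.
ΔN = −sin φ cos λ·ΔX − sin φ sin λ·ΔY + cos φ·ΔZ = −(-0.566284)(0.557418)(-627.2) − (-0.566284)(-0.830232)(536.4) + (0.824210)(-225.4) = -635.94 m.
Horizontal magnitude = √(ΔE² + ΔN²) = √((-221.72)² + (-635.94)²) = 673.49 m.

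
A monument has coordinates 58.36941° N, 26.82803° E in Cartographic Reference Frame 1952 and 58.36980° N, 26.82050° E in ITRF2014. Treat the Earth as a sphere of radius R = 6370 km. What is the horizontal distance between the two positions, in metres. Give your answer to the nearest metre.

Δφ = 58.36980° − 58.36941° = +0.00039°; Δλ = 26.82050° − 26.82803° = -0.00753°.
1° along a meridian = πR/180 = 111177 m.
ΔN = Δφ × 111177 = 43.4 m; ΔE = Δλ × 111177 × cos(58.36941°) = -0.00753 × 111177 × 0.524441 = -439.0 m.
Distance = √(ΔE² + ΔN²) = √((-439.0)² + 43.4²) = 441.2 m.

441 m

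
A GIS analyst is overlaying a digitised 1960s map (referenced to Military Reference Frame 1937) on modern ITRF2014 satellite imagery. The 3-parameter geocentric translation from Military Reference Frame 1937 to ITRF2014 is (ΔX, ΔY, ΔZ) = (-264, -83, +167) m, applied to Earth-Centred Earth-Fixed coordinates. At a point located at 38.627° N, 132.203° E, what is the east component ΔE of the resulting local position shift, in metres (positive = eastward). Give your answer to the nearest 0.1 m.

At φ = 38.627°, λ = 132.203°: sin φ = 0.624248, cos φ = 0.781226, sin λ = 0.740769, cos λ = -0.671759.
ΔE = −sin λ·ΔX + cos λ·ΔY = −(0.740769)·(-264) + (-0.671759)·(-83) = 251.32 m.

ΔE = 251.3 m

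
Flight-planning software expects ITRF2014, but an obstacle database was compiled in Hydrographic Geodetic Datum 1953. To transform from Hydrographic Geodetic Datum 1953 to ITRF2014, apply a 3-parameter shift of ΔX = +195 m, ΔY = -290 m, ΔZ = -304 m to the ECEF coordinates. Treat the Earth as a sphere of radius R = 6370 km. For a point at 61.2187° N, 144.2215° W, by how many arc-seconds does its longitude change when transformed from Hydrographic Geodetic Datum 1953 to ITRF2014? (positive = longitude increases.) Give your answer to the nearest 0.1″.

Δλ = 23.5″

sin φ = 0.876464, cos φ = 0.481468, sin λ = -0.584653, cos λ = -0.811283.
East component: ΔE = −sin λ·ΔX + cos λ·ΔY = −(-0.584653)(195) + (-0.811283)(-290) = 349.28 m.
1° of latitude spans πR/180 = 111177 m; at latitude φ, 1° of longitude spans that × cos φ = 53528.4 m, so Δλ = 349.28 / 53528.4 × 3600 = 23.490″.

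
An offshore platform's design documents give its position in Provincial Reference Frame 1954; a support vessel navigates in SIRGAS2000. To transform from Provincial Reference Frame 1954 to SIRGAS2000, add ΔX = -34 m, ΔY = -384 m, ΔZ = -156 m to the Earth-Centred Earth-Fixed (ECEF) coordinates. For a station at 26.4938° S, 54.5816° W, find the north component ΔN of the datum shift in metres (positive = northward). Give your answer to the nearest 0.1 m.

At φ = -26.4938°, λ = -54.5816°: sin φ = -0.446101, cos φ = 0.894983, sin λ = -0.814942, cos λ = 0.579543.
ΔN = −sin φ cos λ·ΔX − sin φ sin λ·ΔY + cos φ·ΔZ = −(-0.446101)(0.579543)(-34) − (-0.446101)(-0.814942)(-384) + (0.894983)(-156) = -8.81 m.

ΔN = -8.8 m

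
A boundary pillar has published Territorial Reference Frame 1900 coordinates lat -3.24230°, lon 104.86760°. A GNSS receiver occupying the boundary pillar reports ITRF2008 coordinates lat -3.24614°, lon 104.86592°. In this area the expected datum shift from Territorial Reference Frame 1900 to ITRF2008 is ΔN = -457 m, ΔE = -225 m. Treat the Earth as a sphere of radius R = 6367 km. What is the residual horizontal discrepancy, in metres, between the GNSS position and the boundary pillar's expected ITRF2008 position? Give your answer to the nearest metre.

49 m

Observed coordinate differences: Δφ = -0.00384°, Δλ = -0.00168°.
Converting to metres (1° lat = 111125 m, cos φ = 0.998399): observed ΔN = -426.7 m, observed ΔE = -186.4 m.
Subtracting the expected shift leaves a residual of -426.7 − (-457) = 30.3 m north and -186.4 − (-225) = 38.6 m east.
Residual distance = √(30.3² + 38.6²) = 49.1 m.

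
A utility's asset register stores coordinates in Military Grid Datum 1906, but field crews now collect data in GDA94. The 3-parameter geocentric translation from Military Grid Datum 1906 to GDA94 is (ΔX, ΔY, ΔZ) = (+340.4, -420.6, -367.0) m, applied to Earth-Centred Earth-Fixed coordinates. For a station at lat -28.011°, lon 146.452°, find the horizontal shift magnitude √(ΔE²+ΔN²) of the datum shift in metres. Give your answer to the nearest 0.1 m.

The local east axis at (φ, λ) is (−sin λ, cos λ, 0), so ΔE = −sin(146.452°)·340.4 + cos(146.452°)·(-420.6) = 162.42 m.
The local north axis is (−sin φ cos λ, −sin φ sin λ, cos φ), giving ΔN = -133.236 − 109.163 − 324.009 = -566.41 m.
Horizontal magnitude = √(ΔE² + ΔN²) = √(162.42² + (-566.41)²) = 589.23 m.

589.2 m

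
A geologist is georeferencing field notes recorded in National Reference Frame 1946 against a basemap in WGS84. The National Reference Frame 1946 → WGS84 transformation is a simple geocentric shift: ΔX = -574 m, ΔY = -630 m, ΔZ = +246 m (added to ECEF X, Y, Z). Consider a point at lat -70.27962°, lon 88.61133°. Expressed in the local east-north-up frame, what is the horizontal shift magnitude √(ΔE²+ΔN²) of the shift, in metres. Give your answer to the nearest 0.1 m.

The local east axis at (φ, λ) is (−sin λ, cos λ, 0), so ΔE = −sin(88.61133°)·(-574) + cos(88.61133°)·(-630) = 558.56 m.
The local north axis is (−sin φ cos λ, −sin φ sin λ, cos φ), giving ΔN = -13.095 − 592.877 + 83.008 = -522.96 m.
Horizontal magnitude = √(ΔE² + ΔN²) = √(558.56² + (-522.96)²) = 765.17 m.

765.2 m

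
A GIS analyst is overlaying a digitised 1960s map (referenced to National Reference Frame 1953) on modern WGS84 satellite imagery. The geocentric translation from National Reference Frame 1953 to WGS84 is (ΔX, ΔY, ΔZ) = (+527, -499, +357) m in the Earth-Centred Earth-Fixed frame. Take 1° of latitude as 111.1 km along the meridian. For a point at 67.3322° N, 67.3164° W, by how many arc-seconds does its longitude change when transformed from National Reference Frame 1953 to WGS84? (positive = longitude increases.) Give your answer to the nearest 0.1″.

Δλ = 24.7″

sin φ = 0.922755, cos φ = 0.385388, sin λ = -0.922649, cos λ = 0.385642.
East component: ΔE = −sin λ·ΔX + cos λ·ΔY = −(-0.922649)(527) + (0.385642)(-499) = 293.80 m.
1° of latitude spans 111100 m; at latitude φ, 1° of longitude spans that × cos φ = 42816.6 m, so Δλ = 293.80 / 42816.6 × 3600 = 24.703″.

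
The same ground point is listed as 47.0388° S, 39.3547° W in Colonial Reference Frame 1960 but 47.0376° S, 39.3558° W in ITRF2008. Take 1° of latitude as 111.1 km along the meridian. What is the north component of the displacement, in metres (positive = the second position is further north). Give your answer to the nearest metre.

Δφ = -47.0376° − -47.0388° = +0.0012°; Δλ = -39.3558° − -39.3547° = -0.0011°.
ΔN = Δφ × 111100 = 133.3 m; ΔE = Δλ × 111100 × cos(-47.0388°) = -0.0011 × 111100 × 0.681503 = -83.3 m.

ΔN = 133 m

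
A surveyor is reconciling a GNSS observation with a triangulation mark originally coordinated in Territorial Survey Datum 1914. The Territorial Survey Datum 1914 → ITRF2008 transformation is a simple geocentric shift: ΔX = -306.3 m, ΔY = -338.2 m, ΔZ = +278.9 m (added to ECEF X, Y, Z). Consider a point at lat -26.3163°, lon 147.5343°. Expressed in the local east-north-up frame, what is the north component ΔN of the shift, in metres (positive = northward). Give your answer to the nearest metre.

The local north axis is (−sin φ cos λ, −sin φ sin λ, cos φ), giving ΔN = 114.568 − 80.483 + 249.995 = 284.08 m.

ΔN = 284 m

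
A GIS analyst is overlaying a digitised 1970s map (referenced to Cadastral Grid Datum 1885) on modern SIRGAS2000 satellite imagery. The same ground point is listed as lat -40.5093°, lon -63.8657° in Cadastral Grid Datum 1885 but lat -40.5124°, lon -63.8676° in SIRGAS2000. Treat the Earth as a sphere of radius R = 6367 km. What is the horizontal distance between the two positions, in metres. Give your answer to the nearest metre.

Δφ = -40.5124° − -40.5093° = -0.0031°; Δλ = -63.8676° − -63.8657° = -0.0019°.
1° along a meridian = πR/180 = 111125 m.
ΔN = Δφ × 111125 = -344.5 m; ΔE = Δλ × 111125 × cos(-40.5093°) = -0.0019 × 111125 × 0.760301 = -160.5 m.
Distance = √(ΔE² + ΔN²) = √((-160.5)² + (-344.5)²) = 380.1 m.

380 m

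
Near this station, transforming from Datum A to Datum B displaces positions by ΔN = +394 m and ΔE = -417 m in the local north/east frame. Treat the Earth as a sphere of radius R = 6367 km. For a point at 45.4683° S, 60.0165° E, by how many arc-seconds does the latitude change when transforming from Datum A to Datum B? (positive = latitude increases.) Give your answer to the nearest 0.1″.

Δφ = 12.8″

On a sphere of radius R, 1 rad of latitude = R, so Δφ = ΔN / R = 394.0 / 6367000 = 6.1882e-05 rad = 12.764″.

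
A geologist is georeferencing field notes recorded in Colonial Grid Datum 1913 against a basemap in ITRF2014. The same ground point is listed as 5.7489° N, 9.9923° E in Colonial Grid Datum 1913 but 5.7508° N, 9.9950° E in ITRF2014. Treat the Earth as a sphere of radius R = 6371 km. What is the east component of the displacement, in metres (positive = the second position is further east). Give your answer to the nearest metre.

ΔE = 299 m

Δφ = 5.7508° − 5.7489° = +0.0019°; Δλ = 9.9950° − 9.9923° = +0.0027°.
1° along a meridian = πR/180 = 111195 m.
ΔN = Δφ × 111195 = 211.3 m; ΔE = Δλ × 111195 × cos(5.7489°) = +0.0027 × 111195 × 0.994970 = 298.7 m.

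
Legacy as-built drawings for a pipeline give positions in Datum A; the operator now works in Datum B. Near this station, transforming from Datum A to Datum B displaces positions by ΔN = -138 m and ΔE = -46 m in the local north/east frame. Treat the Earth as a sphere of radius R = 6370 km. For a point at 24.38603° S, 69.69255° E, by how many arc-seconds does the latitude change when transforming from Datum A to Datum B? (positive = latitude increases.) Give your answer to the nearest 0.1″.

On a sphere of radius R, 1 rad of latitude = R, so Δφ = ΔN / R = -138.0 / 6370000 = -2.1664e-05 rad = -4.469″.

Δφ = -4.5″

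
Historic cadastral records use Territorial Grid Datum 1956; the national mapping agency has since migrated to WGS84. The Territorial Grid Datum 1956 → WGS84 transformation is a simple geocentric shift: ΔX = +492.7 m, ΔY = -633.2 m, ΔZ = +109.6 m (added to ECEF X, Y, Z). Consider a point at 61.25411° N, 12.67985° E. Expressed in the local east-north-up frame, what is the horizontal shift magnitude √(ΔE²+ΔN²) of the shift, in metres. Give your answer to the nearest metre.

767 m

The local east axis at (φ, λ) is (−sin λ, cos λ, 0), so ΔE = −sin(12.67985°)·492.7 + cos(12.67985°)·(-633.2) = -725.91 m.
The local north axis is (−sin φ cos λ, −sin φ sin λ, cos φ), giving ΔN = -421.445 + 121.860 + 52.709 = -246.88 m.
Horizontal magnitude = √(ΔE² + ΔN²) = √((-725.91)² + (-246.88)²) = 766.74 m.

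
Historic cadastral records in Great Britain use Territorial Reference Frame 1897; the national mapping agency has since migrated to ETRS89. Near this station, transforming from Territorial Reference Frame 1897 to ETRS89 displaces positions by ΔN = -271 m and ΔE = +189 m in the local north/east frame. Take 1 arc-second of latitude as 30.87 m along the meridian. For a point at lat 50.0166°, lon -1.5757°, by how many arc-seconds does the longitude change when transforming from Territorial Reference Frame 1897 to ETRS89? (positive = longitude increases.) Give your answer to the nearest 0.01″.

Δλ = 9.53″

At latitude 50.0166°, cos φ = 0.642566.
1″ of longitude at this latitude = 30.87 × cos φ = 19.8360 m, so Δλ = 189.0 / 19.8360 = 9.528″.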